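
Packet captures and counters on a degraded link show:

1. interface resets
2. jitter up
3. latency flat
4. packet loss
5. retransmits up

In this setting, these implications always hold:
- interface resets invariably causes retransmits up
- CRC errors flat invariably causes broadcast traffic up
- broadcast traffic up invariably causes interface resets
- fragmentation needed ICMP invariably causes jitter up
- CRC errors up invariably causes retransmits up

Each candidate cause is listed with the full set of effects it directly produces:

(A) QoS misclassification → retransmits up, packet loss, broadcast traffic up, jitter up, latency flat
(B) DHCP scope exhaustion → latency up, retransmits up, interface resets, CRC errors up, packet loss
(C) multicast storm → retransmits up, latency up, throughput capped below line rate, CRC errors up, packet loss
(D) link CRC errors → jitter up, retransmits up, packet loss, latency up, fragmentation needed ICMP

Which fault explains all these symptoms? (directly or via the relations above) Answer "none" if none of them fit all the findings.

Per-candidate check:
(A) QoS misclassification — interface resets + (by broadcast traffic up → interface resets); jitter up +; latency flat +; packet loss +; retransmits up +
(B) DHCP scope exhaustion — interface resets +; jitter up -; latency flat -; packet loss +; retransmits up +
(C) multicast storm — fails on interface resets, jitter up, latency flat (predicts latency up, not latency flat)
(D) link CRC errors — interface resets -; jitter up +; latency flat -; packet loss +; retransmits up +
Only (A) is consistent with every observation.

A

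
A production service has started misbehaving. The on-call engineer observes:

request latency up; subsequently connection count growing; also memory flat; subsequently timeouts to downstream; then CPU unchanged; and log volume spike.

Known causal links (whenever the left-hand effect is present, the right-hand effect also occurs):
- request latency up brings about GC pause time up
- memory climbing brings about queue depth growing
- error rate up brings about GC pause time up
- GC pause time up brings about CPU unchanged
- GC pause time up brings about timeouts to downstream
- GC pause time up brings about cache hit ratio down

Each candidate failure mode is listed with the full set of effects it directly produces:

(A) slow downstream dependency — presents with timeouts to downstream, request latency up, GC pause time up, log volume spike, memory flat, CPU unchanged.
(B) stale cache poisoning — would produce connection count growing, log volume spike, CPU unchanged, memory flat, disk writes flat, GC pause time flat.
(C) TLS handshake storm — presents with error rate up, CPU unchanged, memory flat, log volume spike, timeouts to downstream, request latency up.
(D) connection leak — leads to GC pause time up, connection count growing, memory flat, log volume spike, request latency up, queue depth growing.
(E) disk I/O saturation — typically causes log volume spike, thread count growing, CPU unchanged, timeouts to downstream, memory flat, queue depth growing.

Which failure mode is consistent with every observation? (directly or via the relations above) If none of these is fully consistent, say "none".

For each candidate, compare predicted effects to what was observed:
(A) slow downstream dependency — does not account for connection count growing
(B) stale cache poisoning — request latency up NO; connection count growing yes; memory flat yes; timeouts to downstream NO; CPU unchanged yes; log volume spike yes
(C) TLS handshake storm — does not account for connection count growing
(D) connection leak — accounts for every observation (timeouts to downstream by GC pause time up → timeouts to downstream)
(E) disk I/O saturation — does not account for request latency up, connection count growing
(D) is the only candidate with no mismatches.

D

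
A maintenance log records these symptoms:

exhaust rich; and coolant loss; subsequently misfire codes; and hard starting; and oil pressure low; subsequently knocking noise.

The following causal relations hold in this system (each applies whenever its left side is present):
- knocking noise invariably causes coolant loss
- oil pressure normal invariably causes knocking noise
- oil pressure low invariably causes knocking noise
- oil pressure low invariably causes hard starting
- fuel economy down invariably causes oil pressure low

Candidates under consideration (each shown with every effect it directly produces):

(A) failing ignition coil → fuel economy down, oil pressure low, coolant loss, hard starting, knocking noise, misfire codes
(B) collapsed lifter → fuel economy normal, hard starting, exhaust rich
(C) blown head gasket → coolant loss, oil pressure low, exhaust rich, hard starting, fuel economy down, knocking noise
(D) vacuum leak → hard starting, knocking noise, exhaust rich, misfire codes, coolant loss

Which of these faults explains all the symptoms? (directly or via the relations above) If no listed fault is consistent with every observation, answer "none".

Per-candidate check:
(A) failing ignition coil — does not account for exhaust rich
(B) collapsed lifter — exhaust rich ✓; coolant loss ✗; misfire codes ✗; hard starting ✓; oil pressure low ✗; knocking noise ✗
(C) blown head gasket — exhaust rich ✓; coolant loss ✓; misfire codes ✗; hard starting ✓; oil pressure low ✓; knocking noise ✓
(D) vacuum leak — does not account for oil pressure low
No candidate is consistent with all observations.

none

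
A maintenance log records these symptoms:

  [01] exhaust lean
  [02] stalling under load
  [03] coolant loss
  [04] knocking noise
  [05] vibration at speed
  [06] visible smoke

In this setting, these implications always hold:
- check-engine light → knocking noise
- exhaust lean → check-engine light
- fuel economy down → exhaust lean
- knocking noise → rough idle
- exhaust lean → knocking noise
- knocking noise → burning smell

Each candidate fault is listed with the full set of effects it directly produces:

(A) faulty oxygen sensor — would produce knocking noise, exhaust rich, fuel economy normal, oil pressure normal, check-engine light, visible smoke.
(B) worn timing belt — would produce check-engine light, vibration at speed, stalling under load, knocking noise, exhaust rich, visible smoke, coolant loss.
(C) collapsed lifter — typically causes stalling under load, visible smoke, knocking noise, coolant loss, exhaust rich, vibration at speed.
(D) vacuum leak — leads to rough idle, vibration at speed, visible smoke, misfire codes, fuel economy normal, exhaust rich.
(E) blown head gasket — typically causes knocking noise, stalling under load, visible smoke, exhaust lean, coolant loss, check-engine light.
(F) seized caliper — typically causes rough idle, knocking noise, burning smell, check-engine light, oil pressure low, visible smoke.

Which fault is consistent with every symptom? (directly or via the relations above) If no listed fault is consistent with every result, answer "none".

none

Per-candidate check:
(A) faulty oxygen sensor — fails on exhaust lean, stalling under load, coolant loss, vibration at speed (predicts exhaust rich, not exhaust lean)
(B) worn timing belt — exhaust lean -; stalling under load +; coolant loss +; knocking noise +; vibration at speed +; visible smoke +
(C) collapsed lifter — fails on exhaust lean (predicts exhaust rich, not exhaust lean)
(D) vacuum leak — exhaust lean -; stalling under load -; coolant loss -; knocking noise -; vibration at speed +; visible smoke +
(E) blown head gasket — exhaust lean +; stalling under load +; coolant loss +; knocking noise +; vibration at speed -; visible smoke +
(F) seized caliper — exhaust lean -; stalling under load -; coolant loss -; knocking noise +; vibration at speed -; visible smoke +
Every candidate fails on at least one observation.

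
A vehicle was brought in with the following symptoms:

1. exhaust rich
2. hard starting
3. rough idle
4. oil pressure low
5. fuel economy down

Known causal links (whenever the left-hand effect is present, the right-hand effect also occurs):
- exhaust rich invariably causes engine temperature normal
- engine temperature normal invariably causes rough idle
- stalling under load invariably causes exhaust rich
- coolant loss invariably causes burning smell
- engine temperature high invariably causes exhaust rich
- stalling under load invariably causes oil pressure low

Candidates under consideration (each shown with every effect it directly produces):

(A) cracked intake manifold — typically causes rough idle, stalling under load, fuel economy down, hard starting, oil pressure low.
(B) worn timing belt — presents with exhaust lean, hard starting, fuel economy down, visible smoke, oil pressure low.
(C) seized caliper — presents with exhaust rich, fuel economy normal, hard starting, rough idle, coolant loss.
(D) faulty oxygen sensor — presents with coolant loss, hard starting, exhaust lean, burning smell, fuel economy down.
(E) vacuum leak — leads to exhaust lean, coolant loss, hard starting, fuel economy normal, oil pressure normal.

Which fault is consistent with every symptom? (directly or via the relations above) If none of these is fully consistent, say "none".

A

Testing each hypothesis:
(A) cracked intake manifold — accounts for every observation (exhaust rich via stalling under load → exhaust rich)
(B) worn timing belt — exhaust rich NO; hard starting yes; rough idle NO; oil pressure low yes; fuel economy down yes
(C) seized caliper — fails on oil pressure low, fuel economy down (predicts fuel economy normal, not fuel economy down)
(D) faulty oxygen sensor — exhaust rich NO; hard starting yes; rough idle NO; oil pressure low NO; fuel economy down yes
(E) vacuum leak — exhaust rich NO; hard starting yes; rough idle NO; oil pressure low NO; fuel economy down NO
(A) alone accounts for all the evidence.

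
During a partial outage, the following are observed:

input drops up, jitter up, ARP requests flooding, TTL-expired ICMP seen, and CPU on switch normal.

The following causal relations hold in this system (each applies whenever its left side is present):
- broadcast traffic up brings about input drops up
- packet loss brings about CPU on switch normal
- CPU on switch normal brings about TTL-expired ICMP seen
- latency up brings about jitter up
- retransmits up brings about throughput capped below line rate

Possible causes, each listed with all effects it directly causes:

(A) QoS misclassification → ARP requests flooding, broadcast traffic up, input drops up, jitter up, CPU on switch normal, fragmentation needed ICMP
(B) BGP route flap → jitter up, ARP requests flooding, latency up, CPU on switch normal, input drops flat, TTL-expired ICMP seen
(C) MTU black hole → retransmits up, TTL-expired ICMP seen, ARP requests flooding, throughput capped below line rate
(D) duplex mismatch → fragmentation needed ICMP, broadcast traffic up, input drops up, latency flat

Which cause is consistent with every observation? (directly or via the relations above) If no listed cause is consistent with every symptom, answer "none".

For each candidate, compare predicted effects to what was observed:
(A) QoS misclassification — input drops up ✓; jitter up ✓; ARP requests flooding ✓; TTL-expired ICMP seen ✓ (via CPU on switch normal → TTL-expired ICMP seen); CPU on switch normal ✓
(B) BGP route flap — fails on input drops up (predicts input drops flat, not input drops up)
(C) MTU black hole — input drops up ✗; jitter up ✗; ARP requests flooding ✓; TTL-expired ICMP seen ✓; CPU on switch normal ✗
(D) duplex mismatch — input drops up ✓; jitter up ✗; ARP requests flooding ✗; TTL-expired ICMP seen ✗; CPU on switch normal ✗
(A) is the only candidate with no mismatches.

A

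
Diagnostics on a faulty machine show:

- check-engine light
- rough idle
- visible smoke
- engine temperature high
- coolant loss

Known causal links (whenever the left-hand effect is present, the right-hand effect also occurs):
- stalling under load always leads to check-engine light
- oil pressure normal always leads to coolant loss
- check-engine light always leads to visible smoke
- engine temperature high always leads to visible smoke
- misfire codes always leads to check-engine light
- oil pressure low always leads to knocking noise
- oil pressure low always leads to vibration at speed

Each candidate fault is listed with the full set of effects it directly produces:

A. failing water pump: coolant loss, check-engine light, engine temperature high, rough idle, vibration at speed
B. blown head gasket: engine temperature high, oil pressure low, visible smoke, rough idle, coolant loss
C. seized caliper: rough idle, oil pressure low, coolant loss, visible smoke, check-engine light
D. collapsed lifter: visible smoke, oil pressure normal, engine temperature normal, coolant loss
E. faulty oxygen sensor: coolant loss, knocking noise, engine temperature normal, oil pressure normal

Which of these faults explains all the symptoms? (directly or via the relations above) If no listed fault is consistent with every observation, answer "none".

Testing each hypothesis:
(A) failing water pump — accounts for every observation (visible smoke by check-engine light → visible smoke)
(B) blown head gasket — check-engine light miss; rough idle match; visible smoke match; engine temperature high match; coolant loss match
(C) seized caliper — does not account for engine temperature high
(D) collapsed lifter — fails on check-engine light, rough idle, engine temperature high (predicts engine temperature normal, not engine temperature high)
(E) faulty oxygen sensor — fails on check-engine light, rough idle, visible smoke, engine temperature high (predicts engine temperature normal, not engine temperature high)
(A) alone accounts for all the evidence.

A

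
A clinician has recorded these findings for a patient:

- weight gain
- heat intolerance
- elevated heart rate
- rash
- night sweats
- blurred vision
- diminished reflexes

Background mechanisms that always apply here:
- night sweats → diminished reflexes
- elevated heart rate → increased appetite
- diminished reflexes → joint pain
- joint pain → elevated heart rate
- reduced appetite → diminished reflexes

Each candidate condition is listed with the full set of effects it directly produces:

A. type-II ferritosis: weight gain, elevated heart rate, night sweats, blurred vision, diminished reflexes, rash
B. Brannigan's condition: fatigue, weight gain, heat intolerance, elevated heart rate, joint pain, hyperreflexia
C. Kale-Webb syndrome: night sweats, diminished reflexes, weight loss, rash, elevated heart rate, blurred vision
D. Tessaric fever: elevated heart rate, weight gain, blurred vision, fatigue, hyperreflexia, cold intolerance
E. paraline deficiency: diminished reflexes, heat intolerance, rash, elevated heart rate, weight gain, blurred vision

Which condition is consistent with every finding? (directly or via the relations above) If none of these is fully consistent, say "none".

none

Per-candidate check:
(A) type-II ferritosis — does not account for heat intolerance
(B) Brannigan's condition — weight gain +; heat intolerance +; elevated heart rate +; rash -; night sweats -; blurred vision -; diminished reflexes -
(C) Kale-Webb syndrome — weight gain -; heat intolerance -; elevated heart rate +; rash +; night sweats +; blurred vision +; diminished reflexes +
(D) Tessaric fever — weight gain +; heat intolerance -; elevated heart rate +; rash -; night sweats -; blurred vision +; diminished reflexes -
(E) paraline deficiency — weight gain +; heat intolerance +; elevated heart rate +; rash +; night sweats -; blurred vision +; diminished reflexes +
No candidate is consistent with all observations.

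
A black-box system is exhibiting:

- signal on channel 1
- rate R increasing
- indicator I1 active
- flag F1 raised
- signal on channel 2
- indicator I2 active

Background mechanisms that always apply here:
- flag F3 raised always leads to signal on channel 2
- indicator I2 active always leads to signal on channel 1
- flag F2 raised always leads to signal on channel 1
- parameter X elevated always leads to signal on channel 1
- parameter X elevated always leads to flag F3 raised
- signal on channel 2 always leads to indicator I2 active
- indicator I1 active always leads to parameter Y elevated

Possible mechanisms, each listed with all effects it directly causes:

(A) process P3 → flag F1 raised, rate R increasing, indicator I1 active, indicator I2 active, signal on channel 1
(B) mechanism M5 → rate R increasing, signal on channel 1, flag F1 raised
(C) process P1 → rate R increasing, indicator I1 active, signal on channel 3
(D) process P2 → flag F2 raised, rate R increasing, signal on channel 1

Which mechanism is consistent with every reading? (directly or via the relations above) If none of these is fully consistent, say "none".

For each candidate, compare predicted effects to what was observed:
(A) process P3 — signal on channel 1 +; rate R increasing +; indicator I1 active +; flag F1 raised +; signal on channel 2 -; indicator I2 active +
(B) mechanism M5 — signal on channel 1 +; rate R increasing +; indicator I1 active -; flag F1 raised +; signal on channel 2 -; indicator I2 active -
(C) process P1 — does not account for signal on channel 1, flag F1 raised, signal on channel 2, indicator I2 active
(D) process P2 — does not account for indicator I1 active, flag F1 raised, signal on channel 2, indicator I2 active
None of the listed candidates fits everything.

none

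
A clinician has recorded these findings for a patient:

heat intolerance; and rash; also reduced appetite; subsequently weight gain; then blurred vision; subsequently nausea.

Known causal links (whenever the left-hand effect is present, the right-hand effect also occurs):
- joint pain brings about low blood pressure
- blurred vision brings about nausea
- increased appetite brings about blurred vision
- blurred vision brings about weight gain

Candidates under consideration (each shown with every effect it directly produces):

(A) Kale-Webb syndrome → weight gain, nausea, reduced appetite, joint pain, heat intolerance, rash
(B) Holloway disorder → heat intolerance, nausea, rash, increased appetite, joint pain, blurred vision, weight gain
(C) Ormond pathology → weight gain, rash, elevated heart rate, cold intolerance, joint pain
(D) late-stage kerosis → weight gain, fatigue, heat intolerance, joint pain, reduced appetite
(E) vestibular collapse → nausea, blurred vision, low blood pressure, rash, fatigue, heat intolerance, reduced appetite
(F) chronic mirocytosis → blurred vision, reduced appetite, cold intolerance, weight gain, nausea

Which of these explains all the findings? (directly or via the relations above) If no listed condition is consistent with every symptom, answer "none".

E

Testing each hypothesis:
(A) Kale-Webb syndrome — heat intolerance +; rash +; reduced appetite +; weight gain +; blurred vision -; nausea +
(B) Holloway disorder — heat intolerance +; rash +; reduced appetite -; weight gain +; blurred vision +; nausea +
(C) Ormond pathology — heat intolerance -; rash +; reduced appetite -; weight gain +; blurred vision -; nausea -
(D) late-stage kerosis — does not account for rash, blurred vision, nausea
(E) vestibular collapse — heat intolerance +; rash +; reduced appetite +; weight gain + (through blurred vision → weight gain); blurred vision +; nausea +
(F) chronic mirocytosis — heat intolerance -; rash -; reduced appetite +; weight gain +; blurred vision +; nausea +
Only (E) is consistent with every observation.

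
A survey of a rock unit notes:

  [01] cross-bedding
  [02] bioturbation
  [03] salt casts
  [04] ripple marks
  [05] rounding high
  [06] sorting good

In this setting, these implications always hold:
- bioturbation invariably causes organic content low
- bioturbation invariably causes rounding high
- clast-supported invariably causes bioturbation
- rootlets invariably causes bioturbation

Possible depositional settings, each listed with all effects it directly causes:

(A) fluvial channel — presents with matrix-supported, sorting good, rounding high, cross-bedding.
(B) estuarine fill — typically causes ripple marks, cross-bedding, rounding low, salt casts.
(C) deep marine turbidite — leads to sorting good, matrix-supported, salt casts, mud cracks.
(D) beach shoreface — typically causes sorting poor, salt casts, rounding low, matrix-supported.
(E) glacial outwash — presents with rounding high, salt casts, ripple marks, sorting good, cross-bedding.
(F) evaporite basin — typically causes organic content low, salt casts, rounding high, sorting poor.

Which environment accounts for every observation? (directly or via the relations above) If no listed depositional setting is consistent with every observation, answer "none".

none

For each candidate, compare predicted effects to what was observed:
(A) fluvial channel — does not account for bioturbation, salt casts, ripple marks
(B) estuarine fill — cross-bedding yes; bioturbation NO; salt casts yes; ripple marks yes; rounding high NO; sorting good NO
(C) deep marine turbidite — does not account for cross-bedding, bioturbation, ripple marks, rounding high
(D) beach shoreface — fails on cross-bedding, bioturbation, ripple marks, rounding high, sorting good (predicts rounding low, not rounding high; predicts sorting poor, not sorting good)
(E) glacial outwash — does not account for bioturbation
(F) evaporite basin — fails on cross-bedding, bioturbation, ripple marks, sorting good (predicts sorting poor, not sorting good)
None of the listed candidates fits everything.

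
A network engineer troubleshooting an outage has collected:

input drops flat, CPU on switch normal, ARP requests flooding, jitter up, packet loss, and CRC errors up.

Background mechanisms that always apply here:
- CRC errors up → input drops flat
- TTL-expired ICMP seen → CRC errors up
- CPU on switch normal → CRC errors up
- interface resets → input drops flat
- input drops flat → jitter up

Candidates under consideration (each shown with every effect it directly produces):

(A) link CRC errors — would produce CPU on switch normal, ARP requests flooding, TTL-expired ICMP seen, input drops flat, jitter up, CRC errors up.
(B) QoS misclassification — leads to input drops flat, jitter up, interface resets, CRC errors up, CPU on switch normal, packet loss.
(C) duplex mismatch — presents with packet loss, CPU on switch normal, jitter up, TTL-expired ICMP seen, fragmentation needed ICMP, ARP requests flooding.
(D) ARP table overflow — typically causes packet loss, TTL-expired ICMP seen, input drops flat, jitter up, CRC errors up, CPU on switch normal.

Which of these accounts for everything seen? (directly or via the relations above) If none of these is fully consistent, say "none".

C

Testing each hypothesis:
(A) link CRC errors — does not account for packet loss
(B) QoS misclassification — input drops flat ✓; CPU on switch normal ✓; ARP requests flooding ✗; jitter up ✓; packet loss ✓; CRC errors up ✓
(C) duplex mismatch — accounts for every observation (input drops flat via CPU on switch normal → CRC errors up → input drops flat)
(D) ARP table overflow — input drops flat ✓; CPU on switch normal ✓; ARP requests flooding ✗; jitter up ✓; packet loss ✓; CRC errors up ✓
(C) is the only candidate with no mismatches.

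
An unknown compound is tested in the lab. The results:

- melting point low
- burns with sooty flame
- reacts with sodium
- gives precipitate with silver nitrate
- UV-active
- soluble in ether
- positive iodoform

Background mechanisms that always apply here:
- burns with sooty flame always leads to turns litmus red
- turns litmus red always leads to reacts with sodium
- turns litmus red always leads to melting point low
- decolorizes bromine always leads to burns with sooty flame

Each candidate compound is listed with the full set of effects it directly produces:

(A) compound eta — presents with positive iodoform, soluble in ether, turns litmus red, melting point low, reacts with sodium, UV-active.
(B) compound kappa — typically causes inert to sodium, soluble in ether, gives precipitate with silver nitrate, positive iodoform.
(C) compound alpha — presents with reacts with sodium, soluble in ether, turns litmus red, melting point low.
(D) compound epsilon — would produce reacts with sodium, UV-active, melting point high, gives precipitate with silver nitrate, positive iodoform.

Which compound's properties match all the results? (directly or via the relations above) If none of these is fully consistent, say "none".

For each candidate, compare predicted effects to what was observed:
(A) compound eta — melting point low match; burns with sooty flame miss; reacts with sodium match; gives precipitate with silver nitrate miss; UV-active match; soluble in ether match; positive iodoform match
(B) compound kappa — fails on melting point low, burns with sooty flame, reacts with sodium, UV-active (predicts inert to sodium, not reacts with sodium)
(C) compound alpha — melting point low match; burns with sooty flame miss; reacts with sodium match; gives precipitate with silver nitrate miss; UV-active miss; soluble in ether match; positive iodoform miss
(D) compound epsilon — fails on melting point low, burns with sooty flame, soluble in ether (predicts melting point high, not melting point low)
No candidate is consistent with all observations.

none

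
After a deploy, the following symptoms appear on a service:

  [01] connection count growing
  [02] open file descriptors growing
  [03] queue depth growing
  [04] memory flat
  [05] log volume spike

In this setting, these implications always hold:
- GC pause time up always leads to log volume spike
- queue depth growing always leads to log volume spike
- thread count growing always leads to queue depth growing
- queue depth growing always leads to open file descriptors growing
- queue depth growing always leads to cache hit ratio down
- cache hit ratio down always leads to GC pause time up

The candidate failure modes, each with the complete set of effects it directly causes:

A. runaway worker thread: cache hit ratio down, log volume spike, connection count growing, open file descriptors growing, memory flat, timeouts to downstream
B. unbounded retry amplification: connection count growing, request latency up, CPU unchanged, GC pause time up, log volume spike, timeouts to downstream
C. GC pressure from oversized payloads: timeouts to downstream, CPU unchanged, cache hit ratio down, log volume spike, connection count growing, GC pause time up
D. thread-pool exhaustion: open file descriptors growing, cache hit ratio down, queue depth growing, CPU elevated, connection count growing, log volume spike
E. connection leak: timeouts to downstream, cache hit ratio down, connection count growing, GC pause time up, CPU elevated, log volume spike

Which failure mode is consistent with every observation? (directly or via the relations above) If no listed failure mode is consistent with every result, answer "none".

none

For each candidate, compare predicted effects to what was observed:
(A) runaway worker thread — does not account for queue depth growing
(B) unbounded retry amplification — connection count growing match; open file descriptors growing miss; queue depth growing miss; memory flat miss; log volume spike match
(C) GC pressure from oversized payloads — does not account for open file descriptors growing, queue depth growing, memory flat
(D) thread-pool exhaustion — connection count growing match; open file descriptors growing match; queue depth growing match; memory flat miss; log volume spike match
(E) connection leak — does not account for open file descriptors growing, queue depth growing, memory flat
No candidate is consistent with all observations.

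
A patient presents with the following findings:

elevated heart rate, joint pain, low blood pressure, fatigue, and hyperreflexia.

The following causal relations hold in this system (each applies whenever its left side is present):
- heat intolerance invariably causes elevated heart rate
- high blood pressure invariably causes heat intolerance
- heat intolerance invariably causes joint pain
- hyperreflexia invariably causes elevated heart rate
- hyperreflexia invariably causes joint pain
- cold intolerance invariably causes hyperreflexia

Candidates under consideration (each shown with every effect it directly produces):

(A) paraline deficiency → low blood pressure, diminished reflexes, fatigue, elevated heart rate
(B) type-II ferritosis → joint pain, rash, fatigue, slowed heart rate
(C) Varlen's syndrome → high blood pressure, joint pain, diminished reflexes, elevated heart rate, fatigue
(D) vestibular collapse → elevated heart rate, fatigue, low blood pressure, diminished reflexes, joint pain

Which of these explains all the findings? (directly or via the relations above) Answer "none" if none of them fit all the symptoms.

Testing each hypothesis:
(A) paraline deficiency — elevated heart rate +; joint pain -; low blood pressure +; fatigue +; hyperreflexia -
(B) type-II ferritosis — elevated heart rate -; joint pain +; low blood pressure -; fatigue +; hyperreflexia -
(C) Varlen's syndrome — fails on low blood pressure, hyperreflexia (predicts high blood pressure, not low blood pressure; predicts diminished reflexes, not hyperreflexia)
(D) vestibular collapse — fails on hyperreflexia (predicts diminished reflexes, not hyperreflexia)
No candidate is consistent with all observations.

none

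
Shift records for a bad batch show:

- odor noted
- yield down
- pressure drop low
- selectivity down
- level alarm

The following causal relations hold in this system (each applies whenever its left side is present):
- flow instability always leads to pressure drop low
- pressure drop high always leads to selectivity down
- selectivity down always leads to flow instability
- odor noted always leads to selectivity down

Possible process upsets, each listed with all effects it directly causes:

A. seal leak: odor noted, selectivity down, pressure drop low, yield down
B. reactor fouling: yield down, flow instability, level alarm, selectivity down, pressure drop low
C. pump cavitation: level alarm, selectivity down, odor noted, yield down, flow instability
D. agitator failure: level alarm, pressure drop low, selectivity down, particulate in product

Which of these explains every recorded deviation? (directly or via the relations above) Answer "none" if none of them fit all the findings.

C

Checking each candidate against the observations:
(A) seal leak — odor noted yes; yield down yes; pressure drop low yes; selectivity down yes; level alarm NO
(B) reactor fouling — odor noted NO; yield down yes; pressure drop low yes; selectivity down yes; level alarm yes
(C) pump cavitation — accounts for every observation (pressure drop low through flow instability → pressure drop low)
(D) agitator failure — does not account for odor noted, yield down
(C) alone accounts for all the evidence.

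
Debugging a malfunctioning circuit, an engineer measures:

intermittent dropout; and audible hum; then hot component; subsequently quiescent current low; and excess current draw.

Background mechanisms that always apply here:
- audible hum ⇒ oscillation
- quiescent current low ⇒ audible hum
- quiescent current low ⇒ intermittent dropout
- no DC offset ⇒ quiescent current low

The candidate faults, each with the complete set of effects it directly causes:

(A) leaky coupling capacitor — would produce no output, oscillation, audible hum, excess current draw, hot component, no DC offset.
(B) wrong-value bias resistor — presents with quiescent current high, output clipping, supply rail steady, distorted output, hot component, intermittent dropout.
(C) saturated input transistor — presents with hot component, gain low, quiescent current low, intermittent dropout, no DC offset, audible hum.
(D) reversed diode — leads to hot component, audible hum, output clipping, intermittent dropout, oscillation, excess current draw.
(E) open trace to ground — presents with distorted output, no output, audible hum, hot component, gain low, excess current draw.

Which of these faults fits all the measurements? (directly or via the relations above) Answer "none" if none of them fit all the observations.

Checking each candidate against the observations:
(A) leaky coupling capacitor — intermittent dropout ✓ (by no DC offset → quiescent current low → intermittent dropout); audible hum ✓; hot component ✓; quiescent current low ✓ (by no DC offset → quiescent current low); excess current draw ✓
(B) wrong-value bias resistor — intermittent dropout ✓; audible hum ✗; hot component ✓; quiescent current low ✗; excess current draw ✗
(C) saturated input transistor — intermittent dropout ✓; audible hum ✓; hot component ✓; quiescent current low ✓; excess current draw ✗
(D) reversed diode — intermittent dropout ✓; audible hum ✓; hot component ✓; quiescent current low ✗; excess current draw ✓
(E) open trace to ground — intermittent dropout ✗; audible hum ✓; hot component ✓; quiescent current low ✗; excess current draw ✓
(A) is the only candidate with no mismatches.

A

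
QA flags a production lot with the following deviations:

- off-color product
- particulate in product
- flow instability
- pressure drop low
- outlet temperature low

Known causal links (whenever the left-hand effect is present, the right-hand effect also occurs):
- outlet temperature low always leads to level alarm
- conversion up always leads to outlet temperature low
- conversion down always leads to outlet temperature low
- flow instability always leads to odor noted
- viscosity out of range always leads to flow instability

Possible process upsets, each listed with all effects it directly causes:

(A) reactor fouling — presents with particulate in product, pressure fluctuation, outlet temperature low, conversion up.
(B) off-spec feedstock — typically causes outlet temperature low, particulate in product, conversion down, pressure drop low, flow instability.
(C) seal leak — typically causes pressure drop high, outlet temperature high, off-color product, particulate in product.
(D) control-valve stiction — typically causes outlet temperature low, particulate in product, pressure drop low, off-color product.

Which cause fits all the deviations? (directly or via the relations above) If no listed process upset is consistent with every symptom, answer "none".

Per-candidate check:
(A) reactor fouling — does not account for off-color product, flow instability, pressure drop low
(B) off-spec feedstock — off-color product miss; particulate in product match; flow instability match; pressure drop low match; outlet temperature low match
(C) seal leak — off-color product match; particulate in product match; flow instability miss; pressure drop low miss; outlet temperature low miss
(D) control-valve stiction — off-color product match; particulate in product match; flow instability miss; pressure drop low match; outlet temperature low match
None of the listed candidates fits everything.

none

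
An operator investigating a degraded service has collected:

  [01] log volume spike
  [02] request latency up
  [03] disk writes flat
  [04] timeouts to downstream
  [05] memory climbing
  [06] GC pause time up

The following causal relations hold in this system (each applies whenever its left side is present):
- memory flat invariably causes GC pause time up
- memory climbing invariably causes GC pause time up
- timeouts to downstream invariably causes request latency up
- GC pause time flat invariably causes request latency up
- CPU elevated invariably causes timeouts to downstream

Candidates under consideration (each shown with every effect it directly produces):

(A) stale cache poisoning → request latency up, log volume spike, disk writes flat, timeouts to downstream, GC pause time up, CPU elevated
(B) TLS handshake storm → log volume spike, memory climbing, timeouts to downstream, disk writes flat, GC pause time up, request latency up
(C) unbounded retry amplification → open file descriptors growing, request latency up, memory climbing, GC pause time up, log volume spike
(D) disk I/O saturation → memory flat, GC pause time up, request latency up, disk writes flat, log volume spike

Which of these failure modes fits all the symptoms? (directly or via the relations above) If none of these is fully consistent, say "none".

B

For each candidate, compare predicted effects to what was observed:
(A) stale cache poisoning — log volume spike ✓; request latency up ✓; disk writes flat ✓; timeouts to downstream ✓; memory climbing ✗; GC pause time up ✓
(B) TLS handshake storm — log volume spike ✓; request latency up ✓; disk writes flat ✓; timeouts to downstream ✓; memory climbing ✓; GC pause time up ✓
(C) unbounded retry amplification — log volume spike ✓; request latency up ✓; disk writes flat ✗; timeouts to downstream ✗; memory climbing ✓; GC pause time up ✓
(D) disk I/O saturation — fails on timeouts to downstream, memory climbing (predicts memory flat, not memory climbing)
(B) alone accounts for all the evidence.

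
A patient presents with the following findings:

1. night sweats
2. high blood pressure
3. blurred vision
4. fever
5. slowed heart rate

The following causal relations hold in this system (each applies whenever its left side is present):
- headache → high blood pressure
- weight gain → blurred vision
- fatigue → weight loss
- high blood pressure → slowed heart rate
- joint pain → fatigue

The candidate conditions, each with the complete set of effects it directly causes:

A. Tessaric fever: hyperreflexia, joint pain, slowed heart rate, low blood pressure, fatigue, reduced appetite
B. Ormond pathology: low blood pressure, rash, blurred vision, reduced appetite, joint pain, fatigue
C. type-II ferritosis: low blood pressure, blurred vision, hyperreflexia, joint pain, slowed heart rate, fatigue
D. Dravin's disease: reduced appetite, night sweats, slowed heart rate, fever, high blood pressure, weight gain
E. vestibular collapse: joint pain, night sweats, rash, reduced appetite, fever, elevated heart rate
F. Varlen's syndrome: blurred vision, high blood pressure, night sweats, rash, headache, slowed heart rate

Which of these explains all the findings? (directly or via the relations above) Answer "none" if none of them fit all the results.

Per-candidate check:
(A) Tessaric fever — night sweats miss; high blood pressure miss; blurred vision miss; fever miss; slowed heart rate match
(B) Ormond pathology — night sweats miss; high blood pressure miss; blurred vision match; fever miss; slowed heart rate miss
(C) type-II ferritosis — night sweats miss; high blood pressure miss; blurred vision match; fever miss; slowed heart rate match
(D) Dravin's disease — accounts for every observation (blurred vision through weight gain → blurred vision)
(E) vestibular collapse — night sweats match; high blood pressure miss; blurred vision miss; fever match; slowed heart rate miss
(F) Varlen's syndrome — does not account for fever
(D) is the only candidate with no mismatches.

D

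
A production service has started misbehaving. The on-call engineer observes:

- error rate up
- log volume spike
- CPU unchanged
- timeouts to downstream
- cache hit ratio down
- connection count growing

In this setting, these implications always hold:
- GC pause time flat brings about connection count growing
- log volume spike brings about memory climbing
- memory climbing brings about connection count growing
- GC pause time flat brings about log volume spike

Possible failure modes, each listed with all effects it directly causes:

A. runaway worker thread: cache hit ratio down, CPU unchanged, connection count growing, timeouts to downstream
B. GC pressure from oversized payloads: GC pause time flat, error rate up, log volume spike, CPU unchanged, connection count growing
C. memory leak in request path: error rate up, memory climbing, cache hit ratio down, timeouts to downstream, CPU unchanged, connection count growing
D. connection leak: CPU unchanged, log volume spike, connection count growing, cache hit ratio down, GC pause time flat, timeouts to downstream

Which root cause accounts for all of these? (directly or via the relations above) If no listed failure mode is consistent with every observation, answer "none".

none

Per-candidate check:
(A) runaway worker thread — error rate up miss; log volume spike miss; CPU unchanged match; timeouts to downstream match; cache hit ratio down match; connection count growing match
(B) GC pressure from oversized payloads — error rate up match; log volume spike match; CPU unchanged match; timeouts to downstream miss; cache hit ratio down miss; connection count growing match
(C) memory leak in request path — error rate up match; log volume spike miss; CPU unchanged match; timeouts to downstream match; cache hit ratio down match; connection count growing match
(D) connection leak — error rate up miss; log volume spike match; CPU unchanged match; timeouts to downstream match; cache hit ratio down match; connection count growing match
No candidate is consistent with all observations.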